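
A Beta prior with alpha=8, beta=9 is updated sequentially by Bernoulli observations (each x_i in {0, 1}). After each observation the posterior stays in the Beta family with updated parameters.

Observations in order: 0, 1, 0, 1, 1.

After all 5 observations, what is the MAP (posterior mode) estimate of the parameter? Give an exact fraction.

1/2

obs 1: x=0 → posterior Beta(8, 10)
obs 2: x=1 → posterior Beta(9, 10)
obs 3: x=0 → posterior Beta(9, 11)
obs 4: x=1 → posterior Beta(10, 11)
obs 5: x=1 → posterior Beta(11, 11)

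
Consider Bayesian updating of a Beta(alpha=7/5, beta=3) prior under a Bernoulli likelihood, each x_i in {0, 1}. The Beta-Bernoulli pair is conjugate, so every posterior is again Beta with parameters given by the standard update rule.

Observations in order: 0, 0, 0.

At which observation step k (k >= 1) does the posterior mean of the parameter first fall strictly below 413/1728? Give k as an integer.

k = 2

obs 1: x=0 → posterior Beta(7/5, 4)
obs 2: x=0 → posterior Beta(7/5, 5)
obs 3: x=0 → posterior Beta(7/5, 6)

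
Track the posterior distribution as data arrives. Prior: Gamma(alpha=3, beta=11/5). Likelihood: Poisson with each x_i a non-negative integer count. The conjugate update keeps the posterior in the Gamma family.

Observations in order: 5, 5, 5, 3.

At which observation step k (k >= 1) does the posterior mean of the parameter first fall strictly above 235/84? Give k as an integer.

k = 2

obs 1: x=5 → posterior Gamma(8, 16/5)
obs 2: x=5 → posterior Gamma(13, 21/5)
obs 3: x=5 → posterior Gamma(18, 26/5)
obs 4: x=3 → posterior Gamma(21, 31/5)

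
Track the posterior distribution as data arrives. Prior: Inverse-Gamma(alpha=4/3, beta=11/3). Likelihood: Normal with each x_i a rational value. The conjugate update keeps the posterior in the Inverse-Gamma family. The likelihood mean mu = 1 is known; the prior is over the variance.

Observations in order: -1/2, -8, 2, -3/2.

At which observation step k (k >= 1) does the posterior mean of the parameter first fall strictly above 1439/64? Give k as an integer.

k = 2

obs 1: x=-1/2 → posterior Inverse-Gamma(11/6, 115/24)
obs 2: x=-8 → posterior Inverse-Gamma(7/3, 1087/24)
obs 3: x=2 → posterior Inverse-Gamma(17/6, 1099/24)
obs 4: x=-3/2 → posterior Inverse-Gamma(10/3, 587/12)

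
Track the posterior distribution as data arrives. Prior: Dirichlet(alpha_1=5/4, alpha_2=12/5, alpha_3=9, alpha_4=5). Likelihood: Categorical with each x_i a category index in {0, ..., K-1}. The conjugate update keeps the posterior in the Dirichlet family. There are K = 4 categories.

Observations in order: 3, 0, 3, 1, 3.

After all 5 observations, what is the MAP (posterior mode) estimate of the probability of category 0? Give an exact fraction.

25/373

obs 1: x=3 → posterior Dirichlet(5/4, 12/5, 9, 6)
obs 2: x=0 → posterior Dirichlet(9/4, 12/5, 9, 6)
obs 3: x=3 → posterior Dirichlet(9/4, 12/5, 9, 7)
obs 4: x=1 → posterior Dirichlet(9/4, 17/5, 9, 7)
obs 5: x=3 → posterior Dirichlet(9/4, 17/5, 9, 8)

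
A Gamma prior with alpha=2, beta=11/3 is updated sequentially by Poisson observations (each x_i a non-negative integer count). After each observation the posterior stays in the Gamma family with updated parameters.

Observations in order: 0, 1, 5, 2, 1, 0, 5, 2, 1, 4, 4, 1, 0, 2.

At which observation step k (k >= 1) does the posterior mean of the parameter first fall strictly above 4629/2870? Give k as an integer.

obs 1: x=0 → posterior Gamma(2, 14/3)
obs 2: x=1 → posterior Gamma(3, 17/3)
obs 3: x=5 → posterior Gamma(8, 20/3)
obs 4: x=2 → posterior Gamma(10, 23/3)
obs 5: x=1 → posterior Gamma(11, 26/3)
obs 6: x=0 → posterior Gamma(11, 29/3)
obs 7: x=5 → posterior Gamma(16, 32/3)
obs 8: x=2 → posterior Gamma(18, 35/3)
obs 9: x=1 → posterior Gamma(19, 38/3)
obs 10: x=4 → posterior Gamma(23, 41/3)
obs 11: x=4 → posterior Gamma(27, 44/3)
obs 12: x=1 → posterior Gamma(28, 47/3)
obs 13: x=0 → posterior Gamma(28, 50/3)
obs 14: x=2 → posterior Gamma(30, 53/3)

k = 10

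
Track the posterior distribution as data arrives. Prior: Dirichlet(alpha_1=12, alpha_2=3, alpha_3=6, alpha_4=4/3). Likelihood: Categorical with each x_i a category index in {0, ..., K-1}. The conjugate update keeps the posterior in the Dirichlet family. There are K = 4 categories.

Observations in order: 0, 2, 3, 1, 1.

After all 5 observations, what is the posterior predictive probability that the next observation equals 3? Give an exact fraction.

obs 1: x=0 → posterior Dirichlet(13, 3, 6, 4/3)
obs 2: x=2 → posterior Dirichlet(13, 3, 7, 4/3)
obs 3: x=3 → posterior Dirichlet(13, 3, 7, 7/3)
obs 4: x=1 → posterior Dirichlet(13, 4, 7, 7/3)
obs 5: x=1 → posterior Dirichlet(13, 5, 7, 7/3)

7/82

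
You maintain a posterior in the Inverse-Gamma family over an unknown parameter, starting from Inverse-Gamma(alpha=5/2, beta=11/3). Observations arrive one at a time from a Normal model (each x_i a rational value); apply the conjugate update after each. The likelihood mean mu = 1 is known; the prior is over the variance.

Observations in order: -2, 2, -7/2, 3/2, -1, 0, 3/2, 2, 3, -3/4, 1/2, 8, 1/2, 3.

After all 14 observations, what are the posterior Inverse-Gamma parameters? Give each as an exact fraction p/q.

alpha=19/2, beta=5023/96

obs 1: x=-2 → posterior Inverse-Gamma(3, 49/6)
obs 2: x=2 → posterior Inverse-Gamma(7/2, 26/3)
obs 3: x=-7/2 → posterior Inverse-Gamma(4, 451/24)
obs 4: x=3/2 → posterior Inverse-Gamma(9/2, 227/12)
obs 5: x=-1 → posterior Inverse-Gamma(5, 251/12)
obs 6: x=0 → posterior Inverse-Gamma(11/2, 257/12)
obs 7: x=3/2 → posterior Inverse-Gamma(6, 517/24)
obs 8: x=2 → posterior Inverse-Gamma(13/2, 529/24)
obs 9: x=3 → posterior Inverse-Gamma(7, 577/24)
obs 10: x=-3/4 → posterior Inverse-Gamma(15/2, 2455/96)
obs 11: x=1/2 → posterior Inverse-Gamma(8, 2467/96)
obs 12: x=8 → posterior Inverse-Gamma(17/2, 4819/96)
obs 13: x=1/2 → posterior Inverse-Gamma(9, 4831/96)
obs 14: x=3 → posterior Inverse-Gamma(19/2, 5023/96)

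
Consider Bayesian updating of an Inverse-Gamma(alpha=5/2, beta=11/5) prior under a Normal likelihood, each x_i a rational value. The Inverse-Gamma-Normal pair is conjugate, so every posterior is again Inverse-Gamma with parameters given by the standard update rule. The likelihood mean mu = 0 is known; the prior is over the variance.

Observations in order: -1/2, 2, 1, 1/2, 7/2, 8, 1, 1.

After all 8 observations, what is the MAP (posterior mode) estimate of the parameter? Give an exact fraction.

obs 1: x=-1/2 → posterior Inverse-Gamma(3, 93/40)
obs 2: x=2 → posterior Inverse-Gamma(7/2, 173/40)
obs 3: x=1 → posterior Inverse-Gamma(4, 193/40)
obs 4: x=1/2 → posterior Inverse-Gamma(9/2, 99/20)
obs 5: x=7/2 → posterior Inverse-Gamma(5, 443/40)
obs 6: x=8 → posterior Inverse-Gamma(11/2, 1723/40)
obs 7: x=1 → posterior Inverse-Gamma(6, 1743/40)
obs 8: x=1 → posterior Inverse-Gamma(13/2, 1763/40)

1763/300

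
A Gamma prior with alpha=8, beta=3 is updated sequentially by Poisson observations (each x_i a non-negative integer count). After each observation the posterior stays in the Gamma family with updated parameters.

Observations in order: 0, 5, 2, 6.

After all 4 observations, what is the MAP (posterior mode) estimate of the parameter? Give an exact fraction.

20/7

obs 1: x=0 → posterior Gamma(8, 4)
obs 2: x=5 → posterior Gamma(13, 5)
obs 3: x=2 → posterior Gamma(15, 6)
obs 4: x=6 → posterior Gamma(21, 7)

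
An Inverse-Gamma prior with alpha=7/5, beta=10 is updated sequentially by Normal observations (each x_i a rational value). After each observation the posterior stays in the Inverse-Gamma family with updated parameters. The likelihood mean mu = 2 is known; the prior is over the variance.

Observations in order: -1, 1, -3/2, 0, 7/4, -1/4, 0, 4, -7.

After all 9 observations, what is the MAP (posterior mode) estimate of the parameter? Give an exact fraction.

obs 1: x=-1 → posterior Inverse-Gamma(19/10, 29/2)
obs 2: x=1 → posterior Inverse-Gamma(12/5, 15)
obs 3: x=-3/2 → posterior Inverse-Gamma(29/10, 169/8)
obs 4: x=0 → posterior Inverse-Gamma(17/5, 185/8)
obs 5: x=7/4 → posterior Inverse-Gamma(39/10, 741/32)
obs 6: x=-1/4 → posterior Inverse-Gamma(22/5, 411/16)
obs 7: x=0 → posterior Inverse-Gamma(49/10, 443/16)
obs 8: x=4 → posterior Inverse-Gamma(27/5, 475/16)
obs 9: x=-7 → posterior Inverse-Gamma(59/10, 1123/16)

5615/552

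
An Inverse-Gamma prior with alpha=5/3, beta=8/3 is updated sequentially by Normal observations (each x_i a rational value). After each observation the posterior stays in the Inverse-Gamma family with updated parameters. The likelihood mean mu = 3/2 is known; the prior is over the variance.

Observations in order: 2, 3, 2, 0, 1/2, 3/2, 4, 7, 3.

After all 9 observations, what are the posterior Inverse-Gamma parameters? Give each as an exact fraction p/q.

alpha=37/6, beta=601/24

obs 1: x=2 → posterior Inverse-Gamma(13/6, 67/24)
obs 2: x=3 → posterior Inverse-Gamma(8/3, 47/12)
obs 3: x=2 → posterior Inverse-Gamma(19/6, 97/24)
obs 4: x=0 → posterior Inverse-Gamma(11/3, 31/6)
obs 5: x=1/2 → posterior Inverse-Gamma(25/6, 17/3)
obs 6: x=3/2 → posterior Inverse-Gamma(14/3, 17/3)
obs 7: x=4 → posterior Inverse-Gamma(31/6, 211/24)
obs 8: x=7 → posterior Inverse-Gamma(17/3, 287/12)
obs 9: x=3 → posterior Inverse-Gamma(37/6, 601/24)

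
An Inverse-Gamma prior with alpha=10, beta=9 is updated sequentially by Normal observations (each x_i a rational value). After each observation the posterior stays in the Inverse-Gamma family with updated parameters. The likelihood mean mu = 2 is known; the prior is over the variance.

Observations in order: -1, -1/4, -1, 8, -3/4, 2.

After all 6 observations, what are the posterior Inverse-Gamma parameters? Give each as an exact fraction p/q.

obs 1: x=-1 → posterior Inverse-Gamma(21/2, 27/2)
obs 2: x=-1/4 → posterior Inverse-Gamma(11, 513/32)
obs 3: x=-1 → posterior Inverse-Gamma(23/2, 657/32)
obs 4: x=8 → posterior Inverse-Gamma(12, 1233/32)
obs 5: x=-3/4 → posterior Inverse-Gamma(25/2, 677/16)
obs 6: x=2 → posterior Inverse-Gamma(13, 677/16)

alpha=13, beta=677/16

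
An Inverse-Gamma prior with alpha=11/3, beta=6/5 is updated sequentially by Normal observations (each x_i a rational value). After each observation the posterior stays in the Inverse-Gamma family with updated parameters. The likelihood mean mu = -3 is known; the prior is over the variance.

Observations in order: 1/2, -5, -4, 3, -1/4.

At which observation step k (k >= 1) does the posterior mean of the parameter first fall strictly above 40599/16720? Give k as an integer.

k = 2

obs 1: x=1/2 → posterior Inverse-Gamma(25/6, 293/40)
obs 2: x=-5 → posterior Inverse-Gamma(14/3, 373/40)
obs 3: x=-4 → posterior Inverse-Gamma(31/6, 393/40)
obs 4: x=3 → posterior Inverse-Gamma(17/3, 1113/40)
obs 5: x=-1/4 → posterior Inverse-Gamma(37/6, 5057/160)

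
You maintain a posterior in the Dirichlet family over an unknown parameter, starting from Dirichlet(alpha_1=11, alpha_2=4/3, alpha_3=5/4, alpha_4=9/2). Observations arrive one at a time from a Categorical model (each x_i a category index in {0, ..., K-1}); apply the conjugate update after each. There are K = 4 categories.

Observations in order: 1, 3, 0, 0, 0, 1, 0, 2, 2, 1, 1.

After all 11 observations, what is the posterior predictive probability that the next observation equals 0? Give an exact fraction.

180/349

obs 1: x=1 → posterior Dirichlet(11, 7/3, 5/4, 9/2)
obs 2: x=3 → posterior Dirichlet(11, 7/3, 5/4, 11/2)
obs 3: x=0 → posterior Dirichlet(12, 7/3, 5/4, 11/2)
obs 4: x=0 → posterior Dirichlet(13, 7/3, 5/4, 11/2)
obs 5: x=0 → posterior Dirichlet(14, 7/3, 5/4, 11/2)
obs 6: x=1 → posterior Dirichlet(14, 10/3, 5/4, 11/2)
obs 7: x=0 → posterior Dirichlet(15, 10/3, 5/4, 11/2)
obs 8: x=2 → posterior Dirichlet(15, 10/3, 9/4, 11/2)
obs 9: x=2 → posterior Dirichlet(15, 10/3, 13/4, 11/2)
obs 10: x=1 → posterior Dirichlet(15, 13/3, 13/4, 11/2)
obs 11: x=1 → posterior Dirichlet(15, 16/3, 13/4, 11/2)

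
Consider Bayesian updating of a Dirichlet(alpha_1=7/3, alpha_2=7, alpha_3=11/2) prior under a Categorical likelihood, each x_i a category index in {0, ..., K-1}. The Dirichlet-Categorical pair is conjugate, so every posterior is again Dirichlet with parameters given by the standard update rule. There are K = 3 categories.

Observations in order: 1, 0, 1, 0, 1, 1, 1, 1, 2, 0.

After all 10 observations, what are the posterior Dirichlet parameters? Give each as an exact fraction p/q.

obs 1: x=1 → posterior Dirichlet(7/3, 8, 11/2)
obs 2: x=0 → posterior Dirichlet(10/3, 8, 11/2)
obs 3: x=1 → posterior Dirichlet(10/3, 9, 11/2)
obs 4: x=0 → posterior Dirichlet(13/3, 9, 11/2)
obs 5: x=1 → posterior Dirichlet(13/3, 10, 11/2)
obs 6: x=1 → posterior Dirichlet(13/3, 11, 11/2)
obs 7: x=1 → posterior Dirichlet(13/3, 12, 11/2)
obs 8: x=1 → posterior Dirichlet(13/3, 13, 11/2)
obs 9: x=2 → posterior Dirichlet(13/3, 13, 13/2)
obs 10: x=0 → posterior Dirichlet(16/3, 13, 13/2)

alpha_1=16/3, alpha_2=13, alpha_3=13/2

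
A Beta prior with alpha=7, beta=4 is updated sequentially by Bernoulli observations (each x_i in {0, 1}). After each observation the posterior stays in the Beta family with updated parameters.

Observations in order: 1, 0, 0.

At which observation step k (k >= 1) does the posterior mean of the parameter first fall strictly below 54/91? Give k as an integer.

k = 3

obs 1: x=1 → posterior Beta(8, 4)
obs 2: x=0 → posterior Beta(8, 5)
obs 3: x=0 → posterior Beta(8, 6)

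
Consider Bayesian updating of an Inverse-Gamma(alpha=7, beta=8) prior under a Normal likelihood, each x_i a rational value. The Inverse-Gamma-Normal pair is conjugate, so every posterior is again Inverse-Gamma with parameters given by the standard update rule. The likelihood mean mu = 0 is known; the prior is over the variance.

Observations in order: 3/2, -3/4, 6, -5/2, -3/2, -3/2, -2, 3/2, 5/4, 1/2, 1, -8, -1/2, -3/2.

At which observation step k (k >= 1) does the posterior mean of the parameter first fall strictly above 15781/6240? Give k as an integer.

k = 3

obs 1: x=3/2 → posterior Inverse-Gamma(15/2, 73/8)
obs 2: x=-3/4 → posterior Inverse-Gamma(8, 301/32)
obs 3: x=6 → posterior Inverse-Gamma(17/2, 877/32)
obs 4: x=-5/2 → posterior Inverse-Gamma(9, 977/32)
obs 5: x=-3/2 → posterior Inverse-Gamma(19/2, 1013/32)
obs 6: x=-3/2 → posterior Inverse-Gamma(10, 1049/32)
obs 7: x=-2 → posterior Inverse-Gamma(21/2, 1113/32)
obs 8: x=3/2 → posterior Inverse-Gamma(11, 1149/32)
obs 9: x=5/4 → posterior Inverse-Gamma(23/2, 587/16)
obs 10: x=1/2 → posterior Inverse-Gamma(12, 589/16)
obs 11: x=1 → posterior Inverse-Gamma(25/2, 597/16)
obs 12: x=-8 → posterior Inverse-Gamma(13, 1109/16)
obs 13: x=-1/2 → posterior Inverse-Gamma(27/2, 1111/16)
obs 14: x=-3/2 → posterior Inverse-Gamma(14, 1129/16)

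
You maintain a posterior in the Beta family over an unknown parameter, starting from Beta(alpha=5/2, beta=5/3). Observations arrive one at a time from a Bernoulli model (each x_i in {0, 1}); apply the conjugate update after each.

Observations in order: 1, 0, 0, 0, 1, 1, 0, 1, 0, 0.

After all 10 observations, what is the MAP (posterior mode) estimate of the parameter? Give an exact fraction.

33/73

obs 1: x=1 → posterior Beta(7/2, 5/3)
obs 2: x=0 → posterior Beta(7/2, 8/3)
obs 3: x=0 → posterior Beta(7/2, 11/3)
obs 4: x=0 → posterior Beta(7/2, 14/3)
obs 5: x=1 → posterior Beta(9/2, 14/3)
obs 6: x=1 → posterior Beta(11/2, 14/3)
obs 7: x=0 → posterior Beta(11/2, 17/3)
obs 8: x=1 → posterior Beta(13/2, 17/3)
obs 9: x=0 → posterior Beta(13/2, 20/3)
obs 10: x=0 → posterior Beta(13/2, 23/3)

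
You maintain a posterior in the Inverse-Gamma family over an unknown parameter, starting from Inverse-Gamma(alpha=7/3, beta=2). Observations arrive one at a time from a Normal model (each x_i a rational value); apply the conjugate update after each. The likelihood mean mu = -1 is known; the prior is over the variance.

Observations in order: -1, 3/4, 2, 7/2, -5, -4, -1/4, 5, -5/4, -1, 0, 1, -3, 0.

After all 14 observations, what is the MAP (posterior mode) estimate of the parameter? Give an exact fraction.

5181/992

obs 1: x=-1 → posterior Inverse-Gamma(17/6, 2)
obs 2: x=3/4 → posterior Inverse-Gamma(10/3, 113/32)
obs 3: x=2 → posterior Inverse-Gamma(23/6, 257/32)
obs 4: x=7/2 → posterior Inverse-Gamma(13/3, 581/32)
obs 5: x=-5 → posterior Inverse-Gamma(29/6, 837/32)
obs 6: x=-4 → posterior Inverse-Gamma(16/3, 981/32)
obs 7: x=-1/4 → posterior Inverse-Gamma(35/6, 495/16)
obs 8: x=5 → posterior Inverse-Gamma(19/3, 783/16)
obs 9: x=-5/4 → posterior Inverse-Gamma(41/6, 1567/32)
obs 10: x=-1 → posterior Inverse-Gamma(22/3, 1567/32)
obs 11: x=0 → posterior Inverse-Gamma(47/6, 1583/32)
obs 12: x=1 → posterior Inverse-Gamma(25/3, 1647/32)
obs 13: x=-3 → posterior Inverse-Gamma(53/6, 1711/32)
obs 14: x=0 → posterior Inverse-Gamma(28/3, 1727/32)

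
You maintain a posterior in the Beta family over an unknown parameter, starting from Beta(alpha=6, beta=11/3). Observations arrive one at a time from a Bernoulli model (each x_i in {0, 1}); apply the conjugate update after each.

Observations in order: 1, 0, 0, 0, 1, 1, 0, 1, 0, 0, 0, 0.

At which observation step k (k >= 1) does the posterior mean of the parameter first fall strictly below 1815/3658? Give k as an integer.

obs 1: x=1 → posterior Beta(7, 11/3)
obs 2: x=0 → posterior Beta(7, 14/3)
obs 3: x=0 → posterior Beta(7, 17/3)
obs 4: x=0 → posterior Beta(7, 20/3)
obs 5: x=1 → posterior Beta(8, 20/3)
obs 6: x=1 → posterior Beta(9, 20/3)
obs 7: x=0 → posterior Beta(9, 23/3)
obs 8: x=1 → posterior Beta(10, 23/3)
obs 9: x=0 → posterior Beta(10, 26/3)
obs 10: x=0 → posterior Beta(10, 29/3)
obs 11: x=0 → posterior Beta(10, 32/3)
obs 12: x=0 → posterior Beta(10, 35/3)

k = 11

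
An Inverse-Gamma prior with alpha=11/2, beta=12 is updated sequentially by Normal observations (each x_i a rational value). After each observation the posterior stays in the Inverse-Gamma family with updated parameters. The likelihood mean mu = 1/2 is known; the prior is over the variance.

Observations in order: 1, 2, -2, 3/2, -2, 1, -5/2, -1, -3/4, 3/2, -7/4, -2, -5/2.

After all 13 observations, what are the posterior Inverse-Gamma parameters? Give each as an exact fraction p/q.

alpha=12, beta=595/16

obs 1: x=1 → posterior Inverse-Gamma(6, 97/8)
obs 2: x=2 → posterior Inverse-Gamma(13/2, 53/4)
obs 3: x=-2 → posterior Inverse-Gamma(7, 131/8)
obs 4: x=3/2 → posterior Inverse-Gamma(15/2, 135/8)
obs 5: x=-2 → posterior Inverse-Gamma(8, 20)
obs 6: x=1 → posterior Inverse-Gamma(17/2, 161/8)
obs 7: x=-5/2 → posterior Inverse-Gamma(9, 197/8)
obs 8: x=-1 → posterior Inverse-Gamma(19/2, 103/4)
obs 9: x=-3/4 → posterior Inverse-Gamma(10, 849/32)
obs 10: x=3/2 → posterior Inverse-Gamma(21/2, 865/32)
obs 11: x=-7/4 → posterior Inverse-Gamma(11, 473/16)
obs 12: x=-2 → posterior Inverse-Gamma(23/2, 523/16)
obs 13: x=-5/2 → posterior Inverse-Gamma(12, 595/16)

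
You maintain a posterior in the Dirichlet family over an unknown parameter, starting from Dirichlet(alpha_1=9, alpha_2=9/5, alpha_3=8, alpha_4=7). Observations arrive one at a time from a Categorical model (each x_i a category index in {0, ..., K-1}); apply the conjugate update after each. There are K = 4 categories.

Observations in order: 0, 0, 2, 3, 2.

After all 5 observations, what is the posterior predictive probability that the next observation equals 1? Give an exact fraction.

obs 1: x=0 → posterior Dirichlet(10, 9/5, 8, 7)
obs 2: x=0 → posterior Dirichlet(11, 9/5, 8, 7)
obs 3: x=2 → posterior Dirichlet(11, 9/5, 9, 7)
obs 4: x=3 → posterior Dirichlet(11, 9/5, 9, 8)
obs 5: x=2 → posterior Dirichlet(11, 9/5, 10, 8)

9/154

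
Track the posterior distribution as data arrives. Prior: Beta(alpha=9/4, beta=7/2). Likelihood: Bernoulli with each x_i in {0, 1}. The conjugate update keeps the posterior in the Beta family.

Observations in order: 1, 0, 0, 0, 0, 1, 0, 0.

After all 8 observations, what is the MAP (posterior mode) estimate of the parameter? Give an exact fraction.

obs 1: x=1 → posterior Beta(13/4, 7/2)
obs 2: x=0 → posterior Beta(13/4, 9/2)
obs 3: x=0 → posterior Beta(13/4, 11/2)
obs 4: x=0 → posterior Beta(13/4, 13/2)
obs 5: x=0 → posterior Beta(13/4, 15/2)
obs 6: x=1 → posterior Beta(17/4, 15/2)
obs 7: x=0 → posterior Beta(17/4, 17/2)
obs 8: x=0 → posterior Beta(17/4, 19/2)

13/47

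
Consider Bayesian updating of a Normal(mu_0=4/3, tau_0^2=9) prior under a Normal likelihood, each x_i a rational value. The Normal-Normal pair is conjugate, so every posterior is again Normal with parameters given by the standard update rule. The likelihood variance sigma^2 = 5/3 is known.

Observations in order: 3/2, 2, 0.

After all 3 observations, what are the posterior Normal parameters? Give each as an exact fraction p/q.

obs 1: x=3/2 → posterior Normal(283/192, 45/32)
obs 2: x=2 → posterior Normal(607/354, 45/59)
obs 3: x=0 → posterior Normal(607/516, 45/86)

mu_0=607/516, tau_0^2=45/86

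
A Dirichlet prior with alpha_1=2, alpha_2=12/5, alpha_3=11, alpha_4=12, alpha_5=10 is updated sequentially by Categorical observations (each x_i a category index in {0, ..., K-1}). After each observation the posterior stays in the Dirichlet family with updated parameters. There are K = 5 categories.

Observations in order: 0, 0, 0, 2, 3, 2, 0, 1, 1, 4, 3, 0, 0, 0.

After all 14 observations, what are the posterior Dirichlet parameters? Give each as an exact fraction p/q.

obs 1: x=0 → posterior Dirichlet(3, 12/5, 11, 12, 10)
obs 2: x=0 → posterior Dirichlet(4, 12/5, 11, 12, 10)
obs 3: x=0 → posterior Dirichlet(5, 12/5, 11, 12, 10)
obs 4: x=2 → posterior Dirichlet(5, 12/5, 12, 12, 10)
obs 5: x=3 → posterior Dirichlet(5, 12/5, 12, 13, 10)
obs 6: x=2 → posterior Dirichlet(5, 12/5, 13, 13, 10)
obs 7: x=0 → posterior Dirichlet(6, 12/5, 13, 13, 10)
obs 8: x=1 → posterior Dirichlet(6, 17/5, 13, 13, 10)
obs 9: x=1 → posterior Dirichlet(6, 22/5, 13, 13, 10)
obs 10: x=4 → posterior Dirichlet(6, 22/5, 13, 13, 11)
obs 11: x=3 → posterior Dirichlet(6, 22/5, 13, 14, 11)
obs 12: x=0 → posterior Dirichlet(7, 22/5, 13, 14, 11)
obs 13: x=0 → posterior Dirichlet(8, 22/5, 13, 14, 11)
obs 14: x=0 → posterior Dirichlet(9, 22/5, 13, 14, 11)

alpha_1=9, alpha_2=22/5, alpha_3=13, alpha_4=14, alpha_5=11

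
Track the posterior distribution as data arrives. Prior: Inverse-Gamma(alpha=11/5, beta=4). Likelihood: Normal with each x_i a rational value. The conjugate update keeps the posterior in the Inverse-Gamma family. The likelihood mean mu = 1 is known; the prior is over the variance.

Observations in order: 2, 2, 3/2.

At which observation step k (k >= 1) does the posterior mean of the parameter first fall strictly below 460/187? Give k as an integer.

obs 1: x=2 → posterior Inverse-Gamma(27/10, 9/2)
obs 2: x=2 → posterior Inverse-Gamma(16/5, 5)
obs 3: x=3/2 → posterior Inverse-Gamma(37/10, 41/8)

k = 2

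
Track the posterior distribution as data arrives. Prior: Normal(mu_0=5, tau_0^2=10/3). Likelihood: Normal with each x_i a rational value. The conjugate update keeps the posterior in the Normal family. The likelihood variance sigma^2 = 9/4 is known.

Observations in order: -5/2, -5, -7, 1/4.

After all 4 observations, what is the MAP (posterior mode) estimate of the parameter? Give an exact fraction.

-435/187

obs 1: x=-5/2 → posterior Normal(35/67, 90/67)
obs 2: x=-5 → posterior Normal(-165/107, 90/107)
obs 3: x=-7 → posterior Normal(-445/147, 30/49)
obs 4: x=1/4 → posterior Normal(-435/187, 90/187)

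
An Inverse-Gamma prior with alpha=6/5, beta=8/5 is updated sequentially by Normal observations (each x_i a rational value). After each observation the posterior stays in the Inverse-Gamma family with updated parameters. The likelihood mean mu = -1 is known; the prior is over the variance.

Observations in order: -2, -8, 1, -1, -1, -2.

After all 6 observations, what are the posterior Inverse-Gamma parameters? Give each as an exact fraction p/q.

alpha=21/5, beta=291/10

obs 1: x=-2 → posterior Inverse-Gamma(17/10, 21/10)
obs 2: x=-8 → posterior Inverse-Gamma(11/5, 133/5)
obs 3: x=1 → posterior Inverse-Gamma(27/10, 143/5)
obs 4: x=-1 → posterior Inverse-Gamma(16/5, 143/5)
obs 5: x=-1 → posterior Inverse-Gamma(37/10, 143/5)
obs 6: x=-2 → posterior Inverse-Gamma(21/5, 291/10)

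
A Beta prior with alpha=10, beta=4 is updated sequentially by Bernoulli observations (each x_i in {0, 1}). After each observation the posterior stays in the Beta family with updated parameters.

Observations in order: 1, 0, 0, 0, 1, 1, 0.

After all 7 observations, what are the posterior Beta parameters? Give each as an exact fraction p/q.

alpha=13, beta=8

obs 1: x=1 → posterior Beta(11, 4)
obs 2: x=0 → posterior Beta(11, 5)
obs 3: x=0 → posterior Beta(11, 6)
obs 4: x=0 → posterior Beta(11, 7)
obs 5: x=1 → posterior Beta(12, 7)
obs 6: x=1 → posterior Beta(13, 7)
obs 7: x=0 → posterior Beta(13, 8)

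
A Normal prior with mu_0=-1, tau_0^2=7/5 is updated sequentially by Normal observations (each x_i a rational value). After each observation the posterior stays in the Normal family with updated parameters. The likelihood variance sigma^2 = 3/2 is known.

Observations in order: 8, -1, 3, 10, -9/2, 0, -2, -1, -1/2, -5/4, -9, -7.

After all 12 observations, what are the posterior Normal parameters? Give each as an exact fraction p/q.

obs 1: x=8 → posterior Normal(97/29, 21/29)
obs 2: x=-1 → posterior Normal(83/43, 21/43)
obs 3: x=3 → posterior Normal(125/57, 7/19)
obs 4: x=10 → posterior Normal(265/71, 21/71)
obs 5: x=-9/2 → posterior Normal(202/85, 21/85)
obs 6: x=0 → posterior Normal(202/99, 7/33)
obs 7: x=-2 → posterior Normal(174/113, 21/113)
obs 8: x=-1 → posterior Normal(160/127, 21/127)
obs 9: x=-1/2 → posterior Normal(51/47, 7/47)
obs 10: x=-5/4 → posterior Normal(271/310, 21/155)
obs 11: x=-9 → posterior Normal(19/338, 21/169)
obs 12: x=-7 → posterior Normal(-59/122, 7/61)

mu_0=-59/122, tau_0^2=7/61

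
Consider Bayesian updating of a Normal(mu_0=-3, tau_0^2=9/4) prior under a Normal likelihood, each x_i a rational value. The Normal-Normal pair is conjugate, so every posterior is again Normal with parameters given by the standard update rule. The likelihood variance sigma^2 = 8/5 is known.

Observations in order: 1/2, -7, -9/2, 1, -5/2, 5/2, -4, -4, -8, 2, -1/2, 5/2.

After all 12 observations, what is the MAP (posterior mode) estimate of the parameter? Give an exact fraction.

obs 1: x=1/2 → posterior Normal(-21/22, 72/77)
obs 2: x=-7 → posterior Normal(-777/244, 36/61)
obs 3: x=-9/2 → posterior Normal(-591/167, 72/167)
obs 4: x=1 → posterior Normal(-273/106, 18/53)
obs 5: x=-5/2 → posterior Normal(-1317/514, 72/257)
obs 6: x=5/2 → posterior Normal(-273/151, 36/151)
obs 7: x=-4 → posterior Normal(-726/347, 72/347)
obs 8: x=-4 → posterior Normal(-453/196, 9/49)
obs 9: x=-8 → posterior Normal(-1266/437, 72/437)
obs 10: x=2 → posterior Normal(-588/241, 36/241)
obs 11: x=-1/2 → posterior Normal(-141/62, 72/527)
obs 12: x=5/2 → posterior Normal(-543/286, 18/143)

-543/286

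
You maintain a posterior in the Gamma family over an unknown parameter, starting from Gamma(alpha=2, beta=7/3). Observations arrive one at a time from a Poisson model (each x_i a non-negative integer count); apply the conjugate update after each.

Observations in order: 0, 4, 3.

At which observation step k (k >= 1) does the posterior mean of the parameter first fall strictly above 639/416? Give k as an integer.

obs 1: x=0 → posterior Gamma(2, 10/3)
obs 2: x=4 → posterior Gamma(6, 13/3)
obs 3: x=3 → posterior Gamma(9, 16/3)

k = 3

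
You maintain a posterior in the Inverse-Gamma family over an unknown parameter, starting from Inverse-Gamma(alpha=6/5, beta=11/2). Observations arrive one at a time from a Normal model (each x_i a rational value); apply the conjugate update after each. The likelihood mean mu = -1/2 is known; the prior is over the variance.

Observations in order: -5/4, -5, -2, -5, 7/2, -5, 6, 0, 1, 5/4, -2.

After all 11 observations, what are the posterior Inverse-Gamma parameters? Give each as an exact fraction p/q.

alpha=67/10, beta=1125/16

obs 1: x=-5/4 → posterior Inverse-Gamma(17/10, 185/32)
obs 2: x=-5 → posterior Inverse-Gamma(11/5, 509/32)
obs 3: x=-2 → posterior Inverse-Gamma(27/10, 545/32)
obs 4: x=-5 → posterior Inverse-Gamma(16/5, 869/32)
obs 5: x=7/2 → posterior Inverse-Gamma(37/10, 1125/32)
obs 6: x=-5 → posterior Inverse-Gamma(21/5, 1449/32)
obs 7: x=6 → posterior Inverse-Gamma(47/10, 2125/32)
obs 8: x=0 → posterior Inverse-Gamma(26/5, 2129/32)
obs 9: x=1 → posterior Inverse-Gamma(57/10, 2165/32)
obs 10: x=5/4 → posterior Inverse-Gamma(31/5, 1107/16)
obs 11: x=-2 → posterior Inverse-Gamma(67/10, 1125/16)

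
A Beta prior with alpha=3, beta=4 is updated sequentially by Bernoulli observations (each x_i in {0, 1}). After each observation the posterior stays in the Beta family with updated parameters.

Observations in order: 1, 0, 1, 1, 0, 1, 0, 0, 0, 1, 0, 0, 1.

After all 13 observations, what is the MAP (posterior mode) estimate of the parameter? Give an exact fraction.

obs 1: x=1 → posterior Beta(4, 4)
obs 2: x=0 → posterior Beta(4, 5)
obs 3: x=1 → posterior Beta(5, 5)
obs 4: x=1 → posterior Beta(6, 5)
obs 5: x=0 → posterior Beta(6, 6)
obs 6: x=1 → posterior Beta(7, 6)
obs 7: x=0 → posterior Beta(7, 7)
obs 8: x=0 → posterior Beta(7, 8)
obs 9: x=0 → posterior Beta(7, 9)
obs 10: x=1 → posterior Beta(8, 9)
obs 11: x=0 → posterior Beta(8, 10)
obs 12: x=0 → posterior Beta(8, 11)
obs 13: x=1 → posterior Beta(9, 11)

4/9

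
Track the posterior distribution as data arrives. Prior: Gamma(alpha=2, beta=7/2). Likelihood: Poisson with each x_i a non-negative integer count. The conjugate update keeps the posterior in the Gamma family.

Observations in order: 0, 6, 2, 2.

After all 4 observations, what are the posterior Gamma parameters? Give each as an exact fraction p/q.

obs 1: x=0 → posterior Gamma(2, 9/2)
obs 2: x=6 → posterior Gamma(8, 11/2)
obs 3: x=2 → posterior Gamma(10, 13/2)
obs 4: x=2 → posterior Gamma(12, 15/2)

alpha=12, beta=15/2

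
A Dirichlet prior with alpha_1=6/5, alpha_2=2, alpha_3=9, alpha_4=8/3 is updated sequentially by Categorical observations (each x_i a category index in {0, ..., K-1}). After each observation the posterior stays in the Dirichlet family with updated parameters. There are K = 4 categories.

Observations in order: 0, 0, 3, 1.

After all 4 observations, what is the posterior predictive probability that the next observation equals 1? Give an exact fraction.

obs 1: x=0 → posterior Dirichlet(11/5, 2, 9, 8/3)
obs 2: x=0 → posterior Dirichlet(16/5, 2, 9, 8/3)
obs 3: x=3 → posterior Dirichlet(16/5, 2, 9, 11/3)
obs 4: x=1 → posterior Dirichlet(16/5, 3, 9, 11/3)

45/283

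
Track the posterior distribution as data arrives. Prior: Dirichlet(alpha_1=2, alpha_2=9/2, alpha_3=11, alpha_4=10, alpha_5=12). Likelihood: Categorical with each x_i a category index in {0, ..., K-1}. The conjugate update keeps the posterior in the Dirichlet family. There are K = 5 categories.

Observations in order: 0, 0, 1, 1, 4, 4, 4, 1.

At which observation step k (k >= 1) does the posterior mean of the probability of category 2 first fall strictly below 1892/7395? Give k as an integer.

obs 1: x=0 → posterior Dirichlet(3, 9/2, 11, 10, 12)
obs 2: x=0 → posterior Dirichlet(4, 9/2, 11, 10, 12)
obs 3: x=1 → posterior Dirichlet(4, 11/2, 11, 10, 12)
obs 4: x=1 → posterior Dirichlet(4, 13/2, 11, 10, 12)
obs 5: x=4 → posterior Dirichlet(4, 13/2, 11, 10, 13)
obs 6: x=4 → posterior Dirichlet(4, 13/2, 11, 10, 14)
obs 7: x=4 → posterior Dirichlet(4, 13/2, 11, 10, 15)
obs 8: x=1 → posterior Dirichlet(4, 15/2, 11, 10, 15)

k = 4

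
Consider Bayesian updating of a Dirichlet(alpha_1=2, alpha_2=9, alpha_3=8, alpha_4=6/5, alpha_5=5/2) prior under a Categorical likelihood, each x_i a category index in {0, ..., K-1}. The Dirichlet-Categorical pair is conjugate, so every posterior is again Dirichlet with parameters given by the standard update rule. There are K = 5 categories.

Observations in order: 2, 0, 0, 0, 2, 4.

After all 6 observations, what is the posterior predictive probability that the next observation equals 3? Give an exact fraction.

12/287

obs 1: x=2 → posterior Dirichlet(2, 9, 9, 6/5, 5/2)
obs 2: x=0 → posterior Dirichlet(3, 9, 9, 6/5, 5/2)
obs 3: x=0 → posterior Dirichlet(4, 9, 9, 6/5, 5/2)
obs 4: x=0 → posterior Dirichlet(5, 9, 9, 6/5, 5/2)
obs 5: x=2 → posterior Dirichlet(5, 9, 10, 6/5, 5/2)
obs 6: x=4 → posterior Dirichlet(5, 9, 10, 6/5, 7/2)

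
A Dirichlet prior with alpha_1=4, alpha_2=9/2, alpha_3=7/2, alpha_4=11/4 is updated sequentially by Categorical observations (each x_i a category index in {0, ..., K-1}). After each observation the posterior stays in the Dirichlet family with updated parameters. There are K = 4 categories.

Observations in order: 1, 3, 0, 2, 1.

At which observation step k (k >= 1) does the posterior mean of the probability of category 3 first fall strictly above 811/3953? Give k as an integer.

obs 1: x=1 → posterior Dirichlet(4, 11/2, 7/2, 11/4)
obs 2: x=3 → posterior Dirichlet(4, 11/2, 7/2, 15/4)
obs 3: x=0 → posterior Dirichlet(5, 11/2, 7/2, 15/4)
obs 4: x=2 → posterior Dirichlet(5, 11/2, 9/2, 15/4)
obs 5: x=1 → posterior Dirichlet(5, 13/2, 9/2, 15/4)

k = 2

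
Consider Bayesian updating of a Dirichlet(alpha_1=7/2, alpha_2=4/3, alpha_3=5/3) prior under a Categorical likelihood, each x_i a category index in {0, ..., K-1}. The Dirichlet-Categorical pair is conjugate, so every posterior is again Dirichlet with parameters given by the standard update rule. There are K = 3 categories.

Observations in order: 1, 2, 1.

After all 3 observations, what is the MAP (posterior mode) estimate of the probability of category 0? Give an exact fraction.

obs 1: x=1 → posterior Dirichlet(7/2, 7/3, 5/3)
obs 2: x=2 → posterior Dirichlet(7/2, 7/3, 8/3)
obs 3: x=1 → posterior Dirichlet(7/2, 10/3, 8/3)

5/13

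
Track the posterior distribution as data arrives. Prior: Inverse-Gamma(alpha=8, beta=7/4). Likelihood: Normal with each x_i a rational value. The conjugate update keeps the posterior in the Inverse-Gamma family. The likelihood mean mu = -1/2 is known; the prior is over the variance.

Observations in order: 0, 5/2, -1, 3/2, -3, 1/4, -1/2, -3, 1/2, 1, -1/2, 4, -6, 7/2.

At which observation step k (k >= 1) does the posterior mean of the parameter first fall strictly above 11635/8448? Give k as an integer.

obs 1: x=0 → posterior Inverse-Gamma(17/2, 15/8)
obs 2: x=5/2 → posterior Inverse-Gamma(9, 51/8)
obs 3: x=-1 → posterior Inverse-Gamma(19/2, 13/2)
obs 4: x=3/2 → posterior Inverse-Gamma(10, 17/2)
obs 5: x=-3 → posterior Inverse-Gamma(21/2, 93/8)
obs 6: x=1/4 → posterior Inverse-Gamma(11, 381/32)
obs 7: x=-1/2 → posterior Inverse-Gamma(23/2, 381/32)
obs 8: x=-3 → posterior Inverse-Gamma(12, 481/32)
obs 9: x=1/2 → posterior Inverse-Gamma(25/2, 497/32)
obs 10: x=1 → posterior Inverse-Gamma(13, 533/32)
obs 11: x=-1/2 → posterior Inverse-Gamma(27/2, 533/32)
obs 12: x=4 → posterior Inverse-Gamma(14, 857/32)
obs 13: x=-6 → posterior Inverse-Gamma(29/2, 1341/32)
obs 14: x=7/2 → posterior Inverse-Gamma(15, 1597/32)

k = 10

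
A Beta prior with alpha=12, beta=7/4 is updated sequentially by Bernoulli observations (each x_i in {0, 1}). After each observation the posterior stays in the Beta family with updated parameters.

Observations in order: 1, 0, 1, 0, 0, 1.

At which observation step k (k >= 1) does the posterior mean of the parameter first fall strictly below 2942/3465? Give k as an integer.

k = 2

obs 1: x=1 → posterior Beta(13, 7/4)
obs 2: x=0 → posterior Beta(13, 11/4)
obs 3: x=1 → posterior Beta(14, 11/4)
obs 4: x=0 → posterior Beta(14, 15/4)
obs 5: x=0 → posterior Beta(14, 19/4)
obs 6: x=1 → posterior Beta(15, 19/4)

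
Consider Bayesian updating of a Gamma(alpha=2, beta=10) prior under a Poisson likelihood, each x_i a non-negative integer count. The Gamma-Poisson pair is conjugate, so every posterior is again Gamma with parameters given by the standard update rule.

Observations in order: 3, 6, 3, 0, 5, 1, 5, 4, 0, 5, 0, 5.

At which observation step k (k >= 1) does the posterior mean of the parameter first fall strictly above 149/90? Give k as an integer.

k = 10

obs 1: x=3 → posterior Gamma(5, 11)
obs 2: x=6 → posterior Gamma(11, 12)
obs 3: x=3 → posterior Gamma(14, 13)
obs 4: x=0 → posterior Gamma(14, 14)
obs 5: x=5 → posterior Gamma(19, 15)
obs 6: x=1 → posterior Gamma(20, 16)
obs 7: x=5 → posterior Gamma(25, 17)
obs 8: x=4 → posterior Gamma(29, 18)
obs 9: x=0 → posterior Gamma(29, 19)
obs 10: x=5 → posterior Gamma(34, 20)
obs 11: x=0 → posterior Gamma(34, 21)
obs 12: x=5 → posterior Gamma(39, 22)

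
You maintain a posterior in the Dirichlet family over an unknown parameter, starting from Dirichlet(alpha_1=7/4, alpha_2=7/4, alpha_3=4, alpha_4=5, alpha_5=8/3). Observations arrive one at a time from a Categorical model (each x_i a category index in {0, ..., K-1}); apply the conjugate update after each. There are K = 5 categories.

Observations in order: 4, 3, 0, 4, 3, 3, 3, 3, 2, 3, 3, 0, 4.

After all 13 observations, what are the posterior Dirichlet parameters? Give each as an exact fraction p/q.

obs 1: x=4 → posterior Dirichlet(7/4, 7/4, 4, 5, 11/3)
obs 2: x=3 → posterior Dirichlet(7/4, 7/4, 4, 6, 11/3)
obs 3: x=0 → posterior Dirichlet(11/4, 7/4, 4, 6, 11/3)
obs 4: x=4 → posterior Dirichlet(11/4, 7/4, 4, 6, 14/3)
obs 5: x=3 → posterior Dirichlet(11/4, 7/4, 4, 7, 14/3)
obs 6: x=3 → posterior Dirichlet(11/4, 7/4, 4, 8, 14/3)
obs 7: x=3 → posterior Dirichlet(11/4, 7/4, 4, 9, 14/3)
obs 8: x=3 → posterior Dirichlet(11/4, 7/4, 4, 10, 14/3)
obs 9: x=2 → posterior Dirichlet(11/4, 7/4, 5, 10, 14/3)
obs 10: x=3 → posterior Dirichlet(11/4, 7/4, 5, 11, 14/3)
obs 11: x=3 → posterior Dirichlet(11/4, 7/4, 5, 12, 14/3)
obs 12: x=0 → posterior Dirichlet(15/4, 7/4, 5, 12, 14/3)
obs 13: x=4 → posterior Dirichlet(15/4, 7/4, 5, 12, 17/3)

alpha_1=15/4, alpha_2=7/4, alpha_3=5, alpha_4=12, alpha_5=17/3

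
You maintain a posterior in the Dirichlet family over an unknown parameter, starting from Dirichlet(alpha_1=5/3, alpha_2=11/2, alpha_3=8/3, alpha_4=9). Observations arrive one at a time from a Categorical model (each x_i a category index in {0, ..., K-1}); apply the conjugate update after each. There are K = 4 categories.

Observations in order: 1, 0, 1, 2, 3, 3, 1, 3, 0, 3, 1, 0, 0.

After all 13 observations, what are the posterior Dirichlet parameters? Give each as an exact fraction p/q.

alpha_1=17/3, alpha_2=19/2, alpha_3=11/3, alpha_4=13

obs 1: x=1 → posterior Dirichlet(5/3, 13/2, 8/3, 9)
obs 2: x=0 → posterior Dirichlet(8/3, 13/2, 8/3, 9)
obs 3: x=1 → posterior Dirichlet(8/3, 15/2, 8/3, 9)
obs 4: x=2 → posterior Dirichlet(8/3, 15/2, 11/3, 9)
obs 5: x=3 → posterior Dirichlet(8/3, 15/2, 11/3, 10)
obs 6: x=3 → posterior Dirichlet(8/3, 15/2, 11/3, 11)
obs 7: x=1 → posterior Dirichlet(8/3, 17/2, 11/3, 11)
obs 8: x=3 → posterior Dirichlet(8/3, 17/2, 11/3, 12)
obs 9: x=0 → posterior Dirichlet(11/3, 17/2, 11/3, 12)
obs 10: x=3 → posterior Dirichlet(11/3, 17/2, 11/3, 13)
obs 11: x=1 → posterior Dirichlet(11/3, 19/2, 11/3, 13)
obs 12: x=0 → posterior Dirichlet(14/3, 19/2, 11/3, 13)
obs 13: x=0 → posterior Dirichlet(17/3, 19/2, 11/3, 13)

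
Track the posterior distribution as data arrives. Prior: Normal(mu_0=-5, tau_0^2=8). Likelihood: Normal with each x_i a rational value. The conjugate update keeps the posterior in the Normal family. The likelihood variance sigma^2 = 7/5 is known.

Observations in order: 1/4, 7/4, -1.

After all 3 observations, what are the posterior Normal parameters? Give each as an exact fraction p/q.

mu_0=5/127, tau_0^2=56/127

obs 1: x=1/4 → posterior Normal(-25/47, 56/47)
obs 2: x=7/4 → posterior Normal(15/29, 56/87)
obs 3: x=-1 → posterior Normal(5/127, 56/127)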